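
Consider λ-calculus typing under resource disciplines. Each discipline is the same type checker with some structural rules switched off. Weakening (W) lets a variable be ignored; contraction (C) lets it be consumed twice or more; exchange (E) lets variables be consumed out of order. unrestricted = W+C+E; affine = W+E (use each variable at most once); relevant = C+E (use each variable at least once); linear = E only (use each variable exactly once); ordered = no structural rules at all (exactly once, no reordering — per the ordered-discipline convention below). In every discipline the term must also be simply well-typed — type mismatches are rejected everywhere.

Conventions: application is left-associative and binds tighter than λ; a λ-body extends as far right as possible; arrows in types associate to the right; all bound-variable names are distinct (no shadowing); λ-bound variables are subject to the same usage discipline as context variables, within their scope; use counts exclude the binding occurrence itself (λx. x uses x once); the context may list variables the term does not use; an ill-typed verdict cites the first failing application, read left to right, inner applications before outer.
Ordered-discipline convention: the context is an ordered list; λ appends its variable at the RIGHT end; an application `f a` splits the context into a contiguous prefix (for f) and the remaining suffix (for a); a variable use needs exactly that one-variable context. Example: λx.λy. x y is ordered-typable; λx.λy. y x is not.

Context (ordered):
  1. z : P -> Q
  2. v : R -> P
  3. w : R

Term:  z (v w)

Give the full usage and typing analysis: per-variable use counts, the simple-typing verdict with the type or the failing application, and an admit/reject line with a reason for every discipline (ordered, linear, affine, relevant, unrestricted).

counts: z: 1×, v: 1×, w: 1×
use order (left to right): z, v, w
typing: the term checks, with type Q
ordered: ✓ — z, v, w: once each, no exchange needed
linear: ✓ — z, v, w: one use apiece
affine: ✓ — no duplicate uses among z, v, w
relevant: ✓ — z, v, w: all used, weakening unneeded
unrestricted: ✓ — simply typable at Q; W, C, E all held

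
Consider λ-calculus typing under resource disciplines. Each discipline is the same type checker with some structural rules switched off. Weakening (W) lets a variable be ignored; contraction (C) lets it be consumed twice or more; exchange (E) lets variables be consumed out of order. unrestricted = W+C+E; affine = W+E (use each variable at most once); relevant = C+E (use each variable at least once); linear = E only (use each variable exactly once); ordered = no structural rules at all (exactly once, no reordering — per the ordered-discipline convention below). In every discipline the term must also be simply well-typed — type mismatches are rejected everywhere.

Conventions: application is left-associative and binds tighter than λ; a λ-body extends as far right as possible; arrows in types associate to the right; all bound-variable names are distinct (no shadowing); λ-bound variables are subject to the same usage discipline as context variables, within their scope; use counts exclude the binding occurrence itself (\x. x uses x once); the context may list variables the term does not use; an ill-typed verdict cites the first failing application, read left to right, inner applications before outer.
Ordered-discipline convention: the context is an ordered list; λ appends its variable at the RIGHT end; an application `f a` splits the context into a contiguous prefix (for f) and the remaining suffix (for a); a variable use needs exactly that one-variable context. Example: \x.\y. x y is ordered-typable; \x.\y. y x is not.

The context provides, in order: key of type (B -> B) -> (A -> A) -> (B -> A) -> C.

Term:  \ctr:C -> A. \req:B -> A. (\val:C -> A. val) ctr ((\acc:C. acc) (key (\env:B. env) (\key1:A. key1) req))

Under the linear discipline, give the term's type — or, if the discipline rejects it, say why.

term : (C -> A) -> (B -> A) -> A
usage: key: 1; ctr (λ-bound): 1; req (λ-bound): 1; val (λ-bound): 1; acc (λ-bound): 1; env (λ-bound): 1; key1 (λ-bound): 1
use order (left to right): val, ctr, acc, key, env, key1, req
typing: ✓ — (C -> A) -> (B -> A) -> A
across the five disciplines: ordered ✗, linear ✓, affine ✓, relevant ✓, unrestricted ✓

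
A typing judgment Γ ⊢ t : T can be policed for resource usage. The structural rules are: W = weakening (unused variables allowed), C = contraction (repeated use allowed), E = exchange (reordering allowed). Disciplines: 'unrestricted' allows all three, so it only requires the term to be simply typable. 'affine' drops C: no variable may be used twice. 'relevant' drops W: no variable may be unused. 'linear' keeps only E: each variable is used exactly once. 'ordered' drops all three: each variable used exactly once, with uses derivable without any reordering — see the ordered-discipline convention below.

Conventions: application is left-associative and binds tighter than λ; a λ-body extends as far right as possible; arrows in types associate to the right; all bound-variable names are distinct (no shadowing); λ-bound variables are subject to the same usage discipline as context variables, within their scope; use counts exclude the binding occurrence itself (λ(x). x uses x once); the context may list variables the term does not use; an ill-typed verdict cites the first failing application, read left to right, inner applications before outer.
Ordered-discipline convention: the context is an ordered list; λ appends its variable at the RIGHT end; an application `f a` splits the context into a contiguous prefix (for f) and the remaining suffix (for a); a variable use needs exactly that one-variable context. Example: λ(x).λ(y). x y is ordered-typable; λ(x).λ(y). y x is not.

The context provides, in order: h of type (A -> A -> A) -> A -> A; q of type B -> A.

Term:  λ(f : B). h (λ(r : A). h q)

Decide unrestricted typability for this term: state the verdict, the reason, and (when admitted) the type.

no — the type mismatch rejects it
variable uses: h: 2×; q: 1×; f (λ-bound): 0×; r (λ-bound): 0×
use order (left to right): h, h, q
typing: ill-typed: a function awaiting A -> A -> A gets B -> A
summary: ordered ✗, linear ✗, affine ✗, relevant ✗, unrestricted ✗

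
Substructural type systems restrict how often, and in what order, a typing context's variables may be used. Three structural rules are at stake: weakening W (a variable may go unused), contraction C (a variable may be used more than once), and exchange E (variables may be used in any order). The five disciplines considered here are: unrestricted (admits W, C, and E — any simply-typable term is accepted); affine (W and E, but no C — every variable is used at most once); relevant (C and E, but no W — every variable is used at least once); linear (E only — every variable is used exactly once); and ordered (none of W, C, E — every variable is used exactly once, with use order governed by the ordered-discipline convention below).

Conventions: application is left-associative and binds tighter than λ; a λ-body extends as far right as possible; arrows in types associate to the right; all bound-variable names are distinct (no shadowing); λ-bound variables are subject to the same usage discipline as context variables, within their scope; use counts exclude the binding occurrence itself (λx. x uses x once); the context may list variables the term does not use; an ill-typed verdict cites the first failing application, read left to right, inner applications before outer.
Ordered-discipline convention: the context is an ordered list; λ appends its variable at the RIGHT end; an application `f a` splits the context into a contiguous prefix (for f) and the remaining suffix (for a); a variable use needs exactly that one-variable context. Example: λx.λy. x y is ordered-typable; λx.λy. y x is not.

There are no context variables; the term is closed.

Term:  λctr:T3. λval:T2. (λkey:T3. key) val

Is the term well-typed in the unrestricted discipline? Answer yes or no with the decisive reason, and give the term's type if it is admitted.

no — not simply typable
variable uses: ctr (λ-bound): 0; val (λ-bound): 1; key (λ-bound): 1
order of uses: key, val
typing: ill-typed: argument of type T2 where T3 is required
all disciplines: ordered ✗ | linear ✗ | affine ✗ | relevant ✗ | unrestricted ✗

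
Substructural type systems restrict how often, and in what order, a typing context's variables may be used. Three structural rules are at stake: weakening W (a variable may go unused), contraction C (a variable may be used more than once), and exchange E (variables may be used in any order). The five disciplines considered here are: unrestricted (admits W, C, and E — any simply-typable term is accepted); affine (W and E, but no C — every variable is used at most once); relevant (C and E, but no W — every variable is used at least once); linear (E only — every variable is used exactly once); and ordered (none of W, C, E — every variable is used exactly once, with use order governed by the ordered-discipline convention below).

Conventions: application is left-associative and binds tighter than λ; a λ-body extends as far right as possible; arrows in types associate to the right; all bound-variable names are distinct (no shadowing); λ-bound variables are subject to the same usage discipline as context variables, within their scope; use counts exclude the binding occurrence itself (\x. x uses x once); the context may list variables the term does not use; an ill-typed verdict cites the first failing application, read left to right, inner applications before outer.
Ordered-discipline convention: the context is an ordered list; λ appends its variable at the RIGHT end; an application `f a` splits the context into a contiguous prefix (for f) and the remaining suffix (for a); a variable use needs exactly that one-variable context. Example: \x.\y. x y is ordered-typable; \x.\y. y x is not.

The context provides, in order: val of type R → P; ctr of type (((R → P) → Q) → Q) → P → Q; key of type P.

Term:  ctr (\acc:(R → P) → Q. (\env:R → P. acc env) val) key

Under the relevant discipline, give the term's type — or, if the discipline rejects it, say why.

term : Q
usage: val=1; ctr=1; key=1; acc (bound)=1; env (bound)=1
left-to-right use order: ctr, acc, env, val, key
typing: ✓ — Q
all disciplines: ordered ✗; linear ✓; affine ✓; relevant ✓; unrestricted ✓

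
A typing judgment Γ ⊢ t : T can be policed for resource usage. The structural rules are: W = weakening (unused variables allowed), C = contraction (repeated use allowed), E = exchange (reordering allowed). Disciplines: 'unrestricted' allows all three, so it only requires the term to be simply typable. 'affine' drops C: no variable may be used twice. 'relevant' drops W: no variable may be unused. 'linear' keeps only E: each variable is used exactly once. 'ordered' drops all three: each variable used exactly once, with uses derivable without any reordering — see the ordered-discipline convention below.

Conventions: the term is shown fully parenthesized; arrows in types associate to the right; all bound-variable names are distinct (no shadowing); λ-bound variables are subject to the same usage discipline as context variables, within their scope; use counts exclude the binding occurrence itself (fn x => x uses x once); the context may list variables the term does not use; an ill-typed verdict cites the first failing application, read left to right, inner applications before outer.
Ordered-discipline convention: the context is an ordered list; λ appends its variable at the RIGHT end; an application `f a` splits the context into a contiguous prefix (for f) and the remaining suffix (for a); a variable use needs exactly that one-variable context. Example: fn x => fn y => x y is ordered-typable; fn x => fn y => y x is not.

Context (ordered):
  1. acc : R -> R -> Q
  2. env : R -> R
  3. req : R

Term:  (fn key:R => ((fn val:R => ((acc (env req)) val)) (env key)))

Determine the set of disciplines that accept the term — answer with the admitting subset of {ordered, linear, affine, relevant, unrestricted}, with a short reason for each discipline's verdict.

accepted by: relevant, unrestricted
use counts: acc ×1, env ×2, req ×1, key (λ-bound) ×1, val (λ-bound) ×1
left-to-right use order: acc, env, req, val, env, key
typing: the term checks, with type R -> Q
ordered ✗ (env ×2 used more than once (contraction))
linear ✗ (env ×2 used more than once (contraction))
affine ✗ (env ×2 used more than once (contraction))
relevant ✓ (at least one use each (acc, env, req, key, val))
unrestricted ✓ (typability at R -> Q is all that's needed)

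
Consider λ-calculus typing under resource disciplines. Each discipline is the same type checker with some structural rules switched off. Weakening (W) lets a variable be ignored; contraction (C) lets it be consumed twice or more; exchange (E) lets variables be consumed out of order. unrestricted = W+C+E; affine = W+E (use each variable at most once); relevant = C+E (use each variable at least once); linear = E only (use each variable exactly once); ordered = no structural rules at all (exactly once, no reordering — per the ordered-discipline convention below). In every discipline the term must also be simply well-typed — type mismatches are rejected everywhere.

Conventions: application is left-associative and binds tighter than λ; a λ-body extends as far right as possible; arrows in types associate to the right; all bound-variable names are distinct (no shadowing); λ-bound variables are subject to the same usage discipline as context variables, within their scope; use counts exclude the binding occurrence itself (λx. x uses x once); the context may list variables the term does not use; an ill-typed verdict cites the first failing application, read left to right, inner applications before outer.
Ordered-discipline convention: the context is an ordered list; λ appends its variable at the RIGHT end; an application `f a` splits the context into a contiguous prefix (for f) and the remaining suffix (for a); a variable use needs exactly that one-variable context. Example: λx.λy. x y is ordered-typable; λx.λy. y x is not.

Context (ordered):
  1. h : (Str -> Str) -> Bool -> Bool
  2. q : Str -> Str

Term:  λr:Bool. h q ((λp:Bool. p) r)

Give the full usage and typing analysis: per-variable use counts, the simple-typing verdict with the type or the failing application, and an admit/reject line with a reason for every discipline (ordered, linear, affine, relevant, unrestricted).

use counts: h: 1, q: 1, r [bound]: 1, p [bound]: 1
use order (left to right): h, q, p, r
typing: ✓ — Bool -> Bool
ordered: ✓, one use each (h, q, r, p); ordered split holds
linear: ✓, single use per variable (h, q, r, p)
affine: ✓, no duplicate uses among h, q, r, p
relevant: ✓, h, q, r, p: all used, weakening unneeded
unrestricted: ✓, well-typed at Bool -> Bool; no restrictions here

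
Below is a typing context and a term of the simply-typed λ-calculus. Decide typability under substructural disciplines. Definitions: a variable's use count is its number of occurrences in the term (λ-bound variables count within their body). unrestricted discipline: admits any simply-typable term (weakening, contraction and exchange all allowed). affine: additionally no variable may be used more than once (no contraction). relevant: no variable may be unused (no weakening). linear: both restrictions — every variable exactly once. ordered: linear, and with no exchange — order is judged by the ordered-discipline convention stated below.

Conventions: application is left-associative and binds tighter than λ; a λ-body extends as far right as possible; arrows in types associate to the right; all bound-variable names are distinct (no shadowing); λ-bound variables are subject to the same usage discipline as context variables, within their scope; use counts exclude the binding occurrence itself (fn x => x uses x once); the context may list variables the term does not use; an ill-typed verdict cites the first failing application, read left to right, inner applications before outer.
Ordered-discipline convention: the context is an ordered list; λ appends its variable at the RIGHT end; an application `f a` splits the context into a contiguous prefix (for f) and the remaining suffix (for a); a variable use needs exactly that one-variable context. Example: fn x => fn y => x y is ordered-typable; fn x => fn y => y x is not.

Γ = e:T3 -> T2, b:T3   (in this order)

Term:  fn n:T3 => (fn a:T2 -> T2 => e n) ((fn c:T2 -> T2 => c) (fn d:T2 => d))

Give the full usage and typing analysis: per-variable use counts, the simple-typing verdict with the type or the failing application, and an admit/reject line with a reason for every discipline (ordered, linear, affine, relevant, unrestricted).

use counts: e=1, b=0, n (λ-bound)=1, a (λ-bound)=0, c (λ-bound)=1, d (λ-bound)=1
order of uses: e, n, c, d
typing: well-typed — term : T3 -> T2
ordered ✗ (unused: b, a — weakening required)
linear ✗ (unused: b, a — weakening required)
affine ✓ (at most one use each (e, b, n, a, c, d))
relevant ✗ (unused: b, a — weakening required)
unrestricted ✓ (well-typed at T3 -> T2; no restrictions here)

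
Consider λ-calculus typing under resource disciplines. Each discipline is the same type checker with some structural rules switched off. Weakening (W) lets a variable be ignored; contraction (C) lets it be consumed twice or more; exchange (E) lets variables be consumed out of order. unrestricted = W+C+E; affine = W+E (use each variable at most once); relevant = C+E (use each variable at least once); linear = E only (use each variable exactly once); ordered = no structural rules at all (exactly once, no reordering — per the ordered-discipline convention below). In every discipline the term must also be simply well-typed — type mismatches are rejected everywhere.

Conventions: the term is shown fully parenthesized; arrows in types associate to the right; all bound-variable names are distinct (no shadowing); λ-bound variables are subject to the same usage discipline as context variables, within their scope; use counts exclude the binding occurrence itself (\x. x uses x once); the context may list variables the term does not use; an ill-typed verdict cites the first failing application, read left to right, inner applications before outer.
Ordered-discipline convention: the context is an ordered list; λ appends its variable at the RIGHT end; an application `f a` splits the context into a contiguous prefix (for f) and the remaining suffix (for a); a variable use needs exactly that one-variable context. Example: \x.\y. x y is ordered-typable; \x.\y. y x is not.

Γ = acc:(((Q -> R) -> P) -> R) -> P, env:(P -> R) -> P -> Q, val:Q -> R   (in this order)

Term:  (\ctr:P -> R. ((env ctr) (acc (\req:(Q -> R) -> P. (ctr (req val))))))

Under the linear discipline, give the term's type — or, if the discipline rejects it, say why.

not well-typed under linear — repeated use of ctr ×2
variable uses: acc ×1; env ×1; val ×1; ctr [bound] ×2; req [bound] ×1
use order (left to right): env, ctr, acc, ctr, req, val
typing: well-typed — term : (P -> R) -> Q
across the five disciplines: ordered ✗; linear ✗; affine ✗; relevant ✓; unrestricted ✓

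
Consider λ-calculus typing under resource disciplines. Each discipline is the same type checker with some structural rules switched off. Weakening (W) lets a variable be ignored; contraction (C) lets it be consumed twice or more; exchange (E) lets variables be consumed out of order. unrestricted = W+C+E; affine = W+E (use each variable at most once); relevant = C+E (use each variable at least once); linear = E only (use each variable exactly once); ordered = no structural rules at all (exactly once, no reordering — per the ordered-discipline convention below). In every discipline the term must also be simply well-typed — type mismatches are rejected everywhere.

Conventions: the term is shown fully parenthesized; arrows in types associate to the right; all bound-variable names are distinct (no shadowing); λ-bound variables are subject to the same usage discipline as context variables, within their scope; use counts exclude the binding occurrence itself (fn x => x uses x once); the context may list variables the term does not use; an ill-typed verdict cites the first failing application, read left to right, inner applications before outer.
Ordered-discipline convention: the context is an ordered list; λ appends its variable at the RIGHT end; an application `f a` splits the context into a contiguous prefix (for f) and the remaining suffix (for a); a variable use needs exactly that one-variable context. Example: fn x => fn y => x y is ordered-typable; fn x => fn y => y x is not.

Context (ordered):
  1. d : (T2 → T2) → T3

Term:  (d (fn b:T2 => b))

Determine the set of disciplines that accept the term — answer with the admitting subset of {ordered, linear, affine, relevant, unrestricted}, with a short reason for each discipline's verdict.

admitting disciplines: ordered, linear, affine, relevant, unrestricted
use counts: d ×1; b [bound] ×1
use order (left to right): d, b
typing: ✓ — T3
ordered: ✓ — d, b once each; derivable with no W/C/E
linear: ✓ — exactly-once usage across d, b
affine: ✓ — no duplicate uses among d, b
relevant: ✓ — every one of d, b appears
unrestricted: ✓ — type-checks (T3) and nothing is barred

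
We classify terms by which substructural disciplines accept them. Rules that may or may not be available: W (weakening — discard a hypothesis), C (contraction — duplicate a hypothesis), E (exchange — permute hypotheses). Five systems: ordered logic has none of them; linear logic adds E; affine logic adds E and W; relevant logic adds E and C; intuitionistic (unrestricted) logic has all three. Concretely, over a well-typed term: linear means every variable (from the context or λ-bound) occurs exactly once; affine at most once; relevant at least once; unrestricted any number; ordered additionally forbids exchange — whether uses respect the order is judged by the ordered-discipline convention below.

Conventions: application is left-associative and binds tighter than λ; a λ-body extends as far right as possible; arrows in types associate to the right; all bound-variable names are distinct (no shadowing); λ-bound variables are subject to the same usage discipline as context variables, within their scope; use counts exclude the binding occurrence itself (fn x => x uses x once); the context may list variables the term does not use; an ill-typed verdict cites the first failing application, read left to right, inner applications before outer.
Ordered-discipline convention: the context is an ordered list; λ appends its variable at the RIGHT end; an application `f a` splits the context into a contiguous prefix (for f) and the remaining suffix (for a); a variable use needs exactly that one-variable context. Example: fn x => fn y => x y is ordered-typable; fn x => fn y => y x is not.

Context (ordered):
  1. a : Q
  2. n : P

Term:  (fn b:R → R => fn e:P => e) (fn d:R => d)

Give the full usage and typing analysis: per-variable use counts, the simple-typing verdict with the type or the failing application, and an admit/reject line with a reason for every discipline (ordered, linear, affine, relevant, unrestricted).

usage: a: 0; n: 0; b (λ-bound): 0; e (λ-bound): 1; d (λ-bound): 1
order of uses: e, d
typing: the term checks, with type P → P
ordered: ✗, unused: a, n, b — weakening required
linear: ✗, unused: a, n, b — weakening required
affine: ✓, at most one use each (a, n, b, e, d)
relevant: ✗, unused: a, n, b — weakening required
unrestricted: ✓, type-checks (P → P) and nothing is barred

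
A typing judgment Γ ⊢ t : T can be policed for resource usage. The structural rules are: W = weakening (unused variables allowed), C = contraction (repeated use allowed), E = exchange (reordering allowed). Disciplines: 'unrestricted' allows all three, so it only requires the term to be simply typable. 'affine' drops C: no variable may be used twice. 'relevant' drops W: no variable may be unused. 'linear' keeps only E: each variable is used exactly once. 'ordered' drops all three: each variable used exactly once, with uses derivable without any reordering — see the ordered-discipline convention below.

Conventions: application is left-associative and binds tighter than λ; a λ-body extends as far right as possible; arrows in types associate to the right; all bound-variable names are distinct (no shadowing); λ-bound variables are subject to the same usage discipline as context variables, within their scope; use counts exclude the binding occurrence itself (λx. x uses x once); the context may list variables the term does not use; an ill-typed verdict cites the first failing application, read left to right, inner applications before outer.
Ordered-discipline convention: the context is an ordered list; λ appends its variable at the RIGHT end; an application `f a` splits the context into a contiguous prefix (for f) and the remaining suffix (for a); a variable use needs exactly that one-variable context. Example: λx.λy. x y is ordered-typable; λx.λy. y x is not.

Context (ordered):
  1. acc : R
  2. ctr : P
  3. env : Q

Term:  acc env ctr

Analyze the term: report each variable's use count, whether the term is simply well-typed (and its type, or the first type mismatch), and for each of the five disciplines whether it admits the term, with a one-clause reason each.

use counts: acc=1, ctr=1, env=1
use order (left to right): acc, env, ctr
typing: ill-typed: can't apply a value of type R
ordered: ✗ — not simply typable
linear: ✗ — fails simple typing
affine: ✗ — a type mismatch blocks all five
relevant: ✗ — the type mismatch rejects it
unrestricted: ✗ — not simply typable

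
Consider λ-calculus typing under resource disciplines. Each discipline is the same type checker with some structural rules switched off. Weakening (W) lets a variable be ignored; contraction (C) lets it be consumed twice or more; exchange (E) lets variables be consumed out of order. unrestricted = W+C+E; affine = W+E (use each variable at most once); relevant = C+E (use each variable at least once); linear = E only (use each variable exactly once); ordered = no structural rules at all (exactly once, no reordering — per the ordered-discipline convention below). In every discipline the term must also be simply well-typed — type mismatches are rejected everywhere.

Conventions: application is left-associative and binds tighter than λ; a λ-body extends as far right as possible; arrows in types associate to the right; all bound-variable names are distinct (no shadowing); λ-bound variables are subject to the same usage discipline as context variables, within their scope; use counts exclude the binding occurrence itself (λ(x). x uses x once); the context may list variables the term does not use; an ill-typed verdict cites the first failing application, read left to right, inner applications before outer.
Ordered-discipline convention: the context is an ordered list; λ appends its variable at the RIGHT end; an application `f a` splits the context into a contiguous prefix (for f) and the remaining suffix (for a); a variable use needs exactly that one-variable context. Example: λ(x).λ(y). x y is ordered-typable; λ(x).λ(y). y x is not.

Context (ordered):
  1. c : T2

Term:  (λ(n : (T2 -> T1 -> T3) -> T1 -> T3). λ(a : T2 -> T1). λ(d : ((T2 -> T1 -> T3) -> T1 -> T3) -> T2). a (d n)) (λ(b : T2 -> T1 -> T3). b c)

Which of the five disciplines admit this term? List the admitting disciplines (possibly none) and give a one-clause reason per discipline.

accepted by: linear, affine, relevant, unrestricted
use counts: c ×1; n [bound] ×1; a [bound] ×1; d [bound] ×1; b [bound] ×1
order of uses: a, d, n, b, c
typing: ✓ — (T2 -> T1) -> (((T2 -> T1 -> T3) -> T1 -> T3) -> T2) -> T1
ordered ✗ (no ordered split (uses run a, d, n, b, c))
linear ✓ (each of c, n, a, d, b used exactly once)
affine ✓ (c, n, a, d, b: no repeats, contraction unneeded)
relevant ✓ (c, n, a, d, b: all used, weakening unneeded)
unrestricted ✓ (type-checks ((T2 -> T1) -> (((T2 -> T1 -> T3) -> T1 -> T3) -> T2) -> T1) and nothing is barred)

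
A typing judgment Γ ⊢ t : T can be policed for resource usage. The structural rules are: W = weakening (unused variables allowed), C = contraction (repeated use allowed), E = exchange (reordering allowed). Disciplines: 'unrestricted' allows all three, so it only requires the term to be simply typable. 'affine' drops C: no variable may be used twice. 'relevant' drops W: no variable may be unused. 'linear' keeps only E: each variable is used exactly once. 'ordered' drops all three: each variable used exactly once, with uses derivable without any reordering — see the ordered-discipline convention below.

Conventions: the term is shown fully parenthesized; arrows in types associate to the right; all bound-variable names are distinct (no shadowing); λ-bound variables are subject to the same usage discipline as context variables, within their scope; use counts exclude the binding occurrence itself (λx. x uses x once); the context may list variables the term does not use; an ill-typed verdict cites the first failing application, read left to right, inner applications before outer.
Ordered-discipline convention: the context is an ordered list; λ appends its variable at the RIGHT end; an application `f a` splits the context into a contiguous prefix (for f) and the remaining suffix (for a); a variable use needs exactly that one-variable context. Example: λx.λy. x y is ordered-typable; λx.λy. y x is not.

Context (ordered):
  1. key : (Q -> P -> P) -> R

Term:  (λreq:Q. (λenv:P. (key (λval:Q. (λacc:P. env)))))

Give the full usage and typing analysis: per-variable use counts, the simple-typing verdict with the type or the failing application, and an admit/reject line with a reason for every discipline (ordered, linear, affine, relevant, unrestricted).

use counts: key ×1, req (λ-bound) ×0, env (λ-bound) ×1, val (λ-bound) ×0, acc (λ-bound) ×0
uses in reading order: key, env
typing: ✓ — Q -> P -> R
ordered: ✗ — unused: req, val, acc — weakening required
linear: ✗ — unused: req, val, acc — weakening required
affine: ✓ — at most one use each (key, req, env, val, acc)
relevant: ✗ — unused: req, val, acc — weakening required
unrestricted: ✓ — typability at Q -> P -> R is all that's needed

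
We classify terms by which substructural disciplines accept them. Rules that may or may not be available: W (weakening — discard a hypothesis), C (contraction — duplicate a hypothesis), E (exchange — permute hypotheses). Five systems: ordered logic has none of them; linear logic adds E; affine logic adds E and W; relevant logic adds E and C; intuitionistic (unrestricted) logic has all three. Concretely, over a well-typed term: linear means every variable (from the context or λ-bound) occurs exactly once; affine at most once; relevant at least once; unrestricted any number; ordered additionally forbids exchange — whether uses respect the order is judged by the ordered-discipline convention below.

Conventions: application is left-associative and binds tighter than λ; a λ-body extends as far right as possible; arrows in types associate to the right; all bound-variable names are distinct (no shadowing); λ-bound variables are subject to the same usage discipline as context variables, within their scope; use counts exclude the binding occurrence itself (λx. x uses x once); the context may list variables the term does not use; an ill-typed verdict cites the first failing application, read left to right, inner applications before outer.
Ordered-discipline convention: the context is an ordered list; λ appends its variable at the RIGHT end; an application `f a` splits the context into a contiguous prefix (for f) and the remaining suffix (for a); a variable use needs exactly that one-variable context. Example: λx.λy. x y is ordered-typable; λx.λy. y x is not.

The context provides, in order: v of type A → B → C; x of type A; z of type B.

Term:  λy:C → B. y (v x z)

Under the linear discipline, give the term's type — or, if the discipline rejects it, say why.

term : (C → B) → B
counts: v ×1; x ×1; z ×1; y (λ-bound) ×1
order of uses: y, v, x, z
typing: the term checks, with type (C → B) → B
all disciplines: ordered ✗ · linear ✓ · affine ✓ · relevant ✓ · unrestricted ✓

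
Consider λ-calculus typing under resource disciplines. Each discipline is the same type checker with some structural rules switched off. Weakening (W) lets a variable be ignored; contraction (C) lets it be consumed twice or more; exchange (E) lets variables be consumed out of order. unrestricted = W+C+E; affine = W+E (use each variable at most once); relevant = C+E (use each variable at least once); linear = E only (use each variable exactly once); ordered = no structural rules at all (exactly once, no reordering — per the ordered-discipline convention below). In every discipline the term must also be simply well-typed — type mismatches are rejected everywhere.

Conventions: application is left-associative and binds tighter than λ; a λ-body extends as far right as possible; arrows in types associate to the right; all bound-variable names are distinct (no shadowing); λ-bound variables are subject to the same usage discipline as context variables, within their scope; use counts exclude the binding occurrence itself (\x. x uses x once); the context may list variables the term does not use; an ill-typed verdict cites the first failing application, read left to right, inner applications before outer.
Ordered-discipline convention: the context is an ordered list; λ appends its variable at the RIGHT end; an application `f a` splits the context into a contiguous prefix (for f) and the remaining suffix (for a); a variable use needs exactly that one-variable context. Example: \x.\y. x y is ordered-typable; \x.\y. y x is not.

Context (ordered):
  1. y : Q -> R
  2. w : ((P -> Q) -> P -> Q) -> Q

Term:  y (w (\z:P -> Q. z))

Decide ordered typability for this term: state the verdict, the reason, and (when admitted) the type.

yes — single-use (y, w, z), ordered derivation ok; term : R
use counts: y=1; w=1; z (bound)=1
left-to-right use order: y, w, z
typing: the term checks, with type R
summary: ordered ✓; linear ✓; affine ✓; relevant ✓; unrestricted ✓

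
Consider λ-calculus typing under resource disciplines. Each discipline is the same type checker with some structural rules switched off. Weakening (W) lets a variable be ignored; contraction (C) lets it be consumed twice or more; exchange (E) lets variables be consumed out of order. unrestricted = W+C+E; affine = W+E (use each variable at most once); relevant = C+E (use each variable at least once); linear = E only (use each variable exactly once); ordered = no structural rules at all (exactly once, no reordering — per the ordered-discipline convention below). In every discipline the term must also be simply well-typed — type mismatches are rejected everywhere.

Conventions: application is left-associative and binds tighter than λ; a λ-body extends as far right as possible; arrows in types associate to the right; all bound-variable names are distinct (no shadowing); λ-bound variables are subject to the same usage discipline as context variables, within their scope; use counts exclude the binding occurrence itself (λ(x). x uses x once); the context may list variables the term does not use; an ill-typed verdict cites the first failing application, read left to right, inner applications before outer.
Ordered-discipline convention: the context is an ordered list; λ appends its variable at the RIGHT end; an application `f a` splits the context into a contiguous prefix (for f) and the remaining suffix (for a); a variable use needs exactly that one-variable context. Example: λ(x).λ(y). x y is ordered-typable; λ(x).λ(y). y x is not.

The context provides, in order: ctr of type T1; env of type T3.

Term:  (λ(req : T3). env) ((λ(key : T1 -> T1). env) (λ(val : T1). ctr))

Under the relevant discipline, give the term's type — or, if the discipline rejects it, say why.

not well-typed under relevant — unused: req, key, val — weakening required
counts: ctr=1; env=2; req [bound]=0; key [bound]=0; val [bound]=0
uses in reading order: env, env, ctr
typing: the term checks, with type T3
all disciplines: ordered ✗, linear ✗, affine ✗, relevant ✗, unrestricted ✓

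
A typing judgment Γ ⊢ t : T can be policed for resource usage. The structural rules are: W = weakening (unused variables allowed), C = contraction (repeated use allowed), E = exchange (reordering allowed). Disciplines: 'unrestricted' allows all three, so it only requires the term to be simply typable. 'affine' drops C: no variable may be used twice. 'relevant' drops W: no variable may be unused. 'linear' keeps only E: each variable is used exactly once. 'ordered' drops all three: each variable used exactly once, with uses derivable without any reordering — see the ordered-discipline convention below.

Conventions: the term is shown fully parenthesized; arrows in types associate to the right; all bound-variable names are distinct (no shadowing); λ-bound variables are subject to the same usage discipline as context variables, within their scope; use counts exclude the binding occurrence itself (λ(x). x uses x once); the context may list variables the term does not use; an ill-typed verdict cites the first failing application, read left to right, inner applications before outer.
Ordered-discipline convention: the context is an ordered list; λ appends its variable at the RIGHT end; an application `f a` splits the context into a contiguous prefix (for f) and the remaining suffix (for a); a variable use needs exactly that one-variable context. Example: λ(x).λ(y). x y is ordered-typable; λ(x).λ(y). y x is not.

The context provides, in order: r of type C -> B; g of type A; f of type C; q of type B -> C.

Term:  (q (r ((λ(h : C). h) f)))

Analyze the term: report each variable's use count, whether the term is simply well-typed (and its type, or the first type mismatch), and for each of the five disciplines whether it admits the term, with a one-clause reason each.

usage: r=1; g=0; f=1; q=1; h (bound)=1
use order (left to right): q, r, h, f
typing: well-typed — term : C
ordered ✗ (needs weakening: g unused)
linear ✗ (needs weakening: g unused)
affine ✓ (at most one use each (r, g, f, q, h))
relevant ✗ (needs weakening: g unused)
unrestricted ✓ (type-checks (C) and nothing is barred)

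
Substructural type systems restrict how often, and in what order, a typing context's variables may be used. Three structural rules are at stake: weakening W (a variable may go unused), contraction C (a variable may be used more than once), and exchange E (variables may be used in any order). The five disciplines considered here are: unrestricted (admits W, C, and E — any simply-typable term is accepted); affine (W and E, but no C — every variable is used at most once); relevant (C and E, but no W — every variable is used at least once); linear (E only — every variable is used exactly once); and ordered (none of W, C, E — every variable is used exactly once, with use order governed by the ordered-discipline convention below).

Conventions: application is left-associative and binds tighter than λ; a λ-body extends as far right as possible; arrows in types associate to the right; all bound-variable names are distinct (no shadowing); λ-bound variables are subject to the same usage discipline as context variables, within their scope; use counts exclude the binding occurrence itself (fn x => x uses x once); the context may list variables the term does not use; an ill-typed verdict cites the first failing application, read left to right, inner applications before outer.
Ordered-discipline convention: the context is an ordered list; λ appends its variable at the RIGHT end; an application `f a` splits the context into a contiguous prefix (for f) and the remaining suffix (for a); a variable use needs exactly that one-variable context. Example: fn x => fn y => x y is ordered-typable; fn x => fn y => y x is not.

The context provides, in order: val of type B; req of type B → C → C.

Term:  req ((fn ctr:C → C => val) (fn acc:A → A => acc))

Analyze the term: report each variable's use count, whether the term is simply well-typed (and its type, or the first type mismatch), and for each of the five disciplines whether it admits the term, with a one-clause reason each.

use counts: val: 1, req: 1, ctr [bound]: 0, acc [bound]: 1
use order (left to right): req, val, acc
typing: ill-typed: an argument (A → A) → A → A mismatches the expected C → C
ordered: ✗, fails simple typing
linear: ✗, a type mismatch blocks all five
affine: ✗, the type mismatch rejects it
relevant: ✗, not simply typable
unrestricted: ✗, fails simple typing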